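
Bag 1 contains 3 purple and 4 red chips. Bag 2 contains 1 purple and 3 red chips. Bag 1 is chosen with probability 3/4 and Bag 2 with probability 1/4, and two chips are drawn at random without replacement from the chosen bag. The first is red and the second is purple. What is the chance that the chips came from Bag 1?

P(E | Bag 1) = 2/7; P(E | Bag 2) = 1/4.
P(E) = 3/4·2/7 + 1/4·1/4 = 31/112.
By Bayes' rule, P(Bag 1 | E) = 3/14 / 31/112 = 24/31 ≈ 0.7742.

24/31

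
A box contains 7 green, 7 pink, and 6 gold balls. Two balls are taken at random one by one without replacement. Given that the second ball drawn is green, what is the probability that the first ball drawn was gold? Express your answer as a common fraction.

P(first=gold and the second ball drawn is green) = (6/20)·(7/19) = 21/190.
P(the second ball drawn is green) = Σ over first color = 21/190 + 49/380 + 21/190 = 7/20.
By Bayes, P(first=gold | the second ball drawn is green) = 21/190 / 7/20 = 6/19 ≈ 0.3158.

6/19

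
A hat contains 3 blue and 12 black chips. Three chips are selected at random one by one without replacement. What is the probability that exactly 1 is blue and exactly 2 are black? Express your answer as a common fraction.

Unordered draws without replacement: count favorable combinations over C(15,3).
Favorable = C(3,1) · C(12,2) = 198; total = C(15,3) = 455.
P = 198/455 = 198/455 ≈ 0.4352.

198/455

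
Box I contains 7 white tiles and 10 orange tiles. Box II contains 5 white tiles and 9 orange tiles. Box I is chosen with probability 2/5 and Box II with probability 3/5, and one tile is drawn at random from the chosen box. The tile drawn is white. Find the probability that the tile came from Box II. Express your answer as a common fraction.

P(white | Box I) = 7/17; P(white | Box II) = 5/14.
P(white) = 2/5·7/17 + 3/5·5/14 = 451/1190.
By Bayes' rule, P(Box II | white) = 3/14 / 451/1190 = 255/451 ≈ 0.5654.

255/451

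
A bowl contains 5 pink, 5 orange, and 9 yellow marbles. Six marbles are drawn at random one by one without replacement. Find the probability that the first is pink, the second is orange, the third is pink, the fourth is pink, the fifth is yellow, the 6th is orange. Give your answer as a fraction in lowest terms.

Multiply the conditional probability of each draw in order, without replacement, so each draw removes one from its color and from the total.
P = (5/19) · (5/18) · (4/17) · (3/16) · (9/15) · (4/14) = 5/9044 ≈ 0.0006.

5/9044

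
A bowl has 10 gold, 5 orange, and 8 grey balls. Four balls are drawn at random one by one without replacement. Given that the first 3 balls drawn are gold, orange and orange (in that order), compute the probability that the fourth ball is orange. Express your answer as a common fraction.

3/20

After removing 1 gold, 2 orange, the bowl has 3 orange out of 20 remaining.
P(fourth is orange | given) = 3/20 ≈ 0.1500.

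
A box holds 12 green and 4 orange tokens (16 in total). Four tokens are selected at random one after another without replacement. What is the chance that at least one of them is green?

1819/1820

Use the complement: P(at least one green) = 1 − P(no green).
P(none) = C(4,4)/C(16,4) = 1/1820.
So P = 1 − 1/1820 = 1819/1820 ≈ 0.9995.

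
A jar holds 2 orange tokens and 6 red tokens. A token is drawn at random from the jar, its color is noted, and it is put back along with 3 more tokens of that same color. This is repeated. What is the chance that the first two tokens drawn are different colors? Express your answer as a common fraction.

3/11

Either red then orange, or orange then red; after the first draw the total is 11.
P = (6/8)·(2/11) + (2/8)·(6/11) = 3/11 ≈ 0.2727.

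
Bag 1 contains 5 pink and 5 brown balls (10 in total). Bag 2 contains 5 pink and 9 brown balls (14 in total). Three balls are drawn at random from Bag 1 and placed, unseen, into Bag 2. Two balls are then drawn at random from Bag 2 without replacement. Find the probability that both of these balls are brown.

Condition on how many of the transferred balls are brown (from Bag 1: 5 brown of 10; then Bag 2 has 17 total).
  0 brown: C(5,0)C(5,3)/C(10,3) = 1/12; then P = C(9,2)/C(17,2) = 9/34
  1 brown: C(5,1)C(5,2)/C(10,3) = 5/12; then P = C(10,2)/C(17,2) = 45/136
  2 brown: C(5,2)C(5,1)/C(10,3) = 5/12; then P = C(11,2)/C(17,2) = 55/136
  3 brown: C(5,3)C(5,0)/C(10,3) = 1/12; then P = C(12,2)/C(17,2) = 33/68
P(both brown) = 301/816 ≈ 0.3689.

301/816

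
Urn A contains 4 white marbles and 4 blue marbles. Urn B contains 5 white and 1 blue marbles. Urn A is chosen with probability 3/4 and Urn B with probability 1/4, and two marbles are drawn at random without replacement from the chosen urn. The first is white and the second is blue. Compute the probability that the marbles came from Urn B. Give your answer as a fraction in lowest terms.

P(E | Urn A) = 2/7; P(E | Urn B) = 1/6.
P(E) = 3/4·2/7 + 1/4·1/6 = 43/168.
By Bayes' rule, P(Urn B | E) = 1/24 / 43/168 = 7/43 ≈ 0.1628.

7/43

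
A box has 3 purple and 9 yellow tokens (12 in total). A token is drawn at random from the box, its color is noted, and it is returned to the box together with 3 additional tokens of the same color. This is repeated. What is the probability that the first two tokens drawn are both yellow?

3/5

After a yellow draw the box holds 12 yellow out of 15.
P = (9/12)·(12/15) = 3/5 ≈ 0.6000.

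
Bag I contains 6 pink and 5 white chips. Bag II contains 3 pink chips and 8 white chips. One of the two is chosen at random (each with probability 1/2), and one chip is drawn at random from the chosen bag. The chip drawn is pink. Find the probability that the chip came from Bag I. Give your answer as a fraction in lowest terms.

2/3

P(pink | Bag I) = 6/11; P(pink | Bag II) = 3/11.
P(pink) = 1/2·6/11 + 1/2·3/11 = 9/22.
By Bayes' rule, P(Bag I | pink) = 3/11 / 9/22 = 2/3 ≈ 0.6667.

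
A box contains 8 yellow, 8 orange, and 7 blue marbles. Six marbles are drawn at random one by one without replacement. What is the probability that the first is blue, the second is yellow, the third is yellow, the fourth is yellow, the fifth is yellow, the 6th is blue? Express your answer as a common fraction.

Multiply the conditional probability of each draw in order, without replacement, so each draw removes one from its color and from the total.
P = (7/23) · (8/22) · (7/21) · (6/20) · (5/19) · (6/18) = 14/14421 ≈ 0.0010.

14/14421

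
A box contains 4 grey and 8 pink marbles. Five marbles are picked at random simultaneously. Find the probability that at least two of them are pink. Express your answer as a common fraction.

Sum the hypergeometric tail for j = 2,…,5 pink marbles.
Favorable = C(8,2)·C(4,3) + C(8,3)·C(4,2) + C(8,4)·C(4,1) + C(8,5)·C(4,0) = 784; total = C(12,5) = 792.
P = 784/792 = 98/99 ≈ 0.9899.

98/99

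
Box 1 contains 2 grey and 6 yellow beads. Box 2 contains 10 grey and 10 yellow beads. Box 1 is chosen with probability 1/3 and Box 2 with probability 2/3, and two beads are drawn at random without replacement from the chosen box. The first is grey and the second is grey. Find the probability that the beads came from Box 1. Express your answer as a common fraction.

P(E | Box 1) = 1/28; P(E | Box 2) = 9/38.
P(E) = 1/3·1/28 + 2/3·9/38 = 271/1596.
By Bayes' rule, P(Box 1 | E) = 1/84 / 271/1596 = 19/271 ≈ 0.0701.

19/271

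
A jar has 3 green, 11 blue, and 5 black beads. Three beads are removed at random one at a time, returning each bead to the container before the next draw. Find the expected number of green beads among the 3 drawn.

9/19

By linearity of expectation, E[X] = Σ P(draw i is green); each independent draw has P(green) = 3/19.
E[X] = 3 · 3/19 = 9/19 ≈ 0.4737.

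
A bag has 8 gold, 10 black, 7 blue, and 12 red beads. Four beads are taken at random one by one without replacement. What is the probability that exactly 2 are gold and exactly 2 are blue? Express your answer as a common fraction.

28/3145

Unordered draws without replacement: count favorable combinations over C(37,4).
Favorable = C(8,2) · C(10,0) · C(7,2) · C(12,0) = 588; total = C(37,4) = 66045.
P = 588/66045 = 28/3145 ≈ 0.0089.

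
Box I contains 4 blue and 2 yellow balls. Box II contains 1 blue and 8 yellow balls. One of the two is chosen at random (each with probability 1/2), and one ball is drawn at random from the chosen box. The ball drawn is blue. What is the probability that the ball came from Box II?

P(blue | Box I) = 2/3; P(blue | Box II) = 1/9.
P(blue) = 1/2·2/3 + 1/2·1/9 = 7/18.
By Bayes' rule, P(Box II | blue) = 1/18 / 7/18 = 1/7 ≈ 0.1429.

1/7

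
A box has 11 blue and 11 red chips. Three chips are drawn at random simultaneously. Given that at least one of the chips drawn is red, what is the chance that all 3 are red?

3/25

P(all 3 red) = C(11,3)/C(22,3) = 3/28; P(at least one red) = 1 − C(11,3)/C(22,3) = 25/28.
Since 'all 3 red' ⊆ 'at least one red', P(all 3 | at least one) = 3/28 / 25/28 = 3/25 ≈ 0.1200.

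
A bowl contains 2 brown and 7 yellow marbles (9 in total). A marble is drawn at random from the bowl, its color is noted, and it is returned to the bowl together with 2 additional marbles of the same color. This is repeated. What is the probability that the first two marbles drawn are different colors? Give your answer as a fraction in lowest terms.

28/99

Either yellow then brown, or brown then yellow; after the first draw the total is 11.
P = (7/9)·(2/11) + (2/9)·(7/11) = 28/99 ≈ 0.2828.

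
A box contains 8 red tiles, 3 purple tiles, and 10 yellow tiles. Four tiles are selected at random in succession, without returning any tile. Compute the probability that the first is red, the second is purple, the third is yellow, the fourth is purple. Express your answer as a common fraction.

4/1197

Multiply the conditional probability of each draw in order, without replacement, so each draw removes one from its color and from the total.
P = (8/21) · (3/20) · (10/19) · (2/18) = 4/1197 ≈ 0.0033.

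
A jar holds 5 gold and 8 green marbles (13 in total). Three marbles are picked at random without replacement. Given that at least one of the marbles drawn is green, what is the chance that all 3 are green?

P(all 3 green) = C(8,3)/C(13,3) = 28/143; P(at least one green) = 1 − C(5,3)/C(13,3) = 138/143.
Since 'all 3 green' ⊆ 'at least one green', P(all 3 | at least one) = 28/143 / 138/143 = 14/69 ≈ 0.2029.

14/69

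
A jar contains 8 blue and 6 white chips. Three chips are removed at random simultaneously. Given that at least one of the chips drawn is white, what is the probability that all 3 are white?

P(all 3 white) = C(6,3)/C(14,3) = 5/91; P(at least one white) = 1 − C(8,3)/C(14,3) = 11/13.
Since 'all 3 white' ⊆ 'at least one white', P(all 3 | at least one) = 5/91 / 11/13 = 5/77 ≈ 0.0649.

5/77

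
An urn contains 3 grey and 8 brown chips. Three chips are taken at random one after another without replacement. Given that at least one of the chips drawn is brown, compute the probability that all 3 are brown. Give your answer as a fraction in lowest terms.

P(all 3 brown) = C(8,3)/C(11,3) = 56/165; P(at least one brown) = 1 − C(3,3)/C(11,3) = 164/165.
Since 'all 3 brown' ⊆ 'at least one brown', P(all 3 | at least one) = 56/165 / 164/165 = 14/41 ≈ 0.3415.

14/41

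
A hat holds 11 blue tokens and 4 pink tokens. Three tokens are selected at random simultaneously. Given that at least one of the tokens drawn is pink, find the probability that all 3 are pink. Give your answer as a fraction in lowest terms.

2/145

P(all 3 pink) = C(4,3)/C(15,3) = 4/455; P(at least one pink) = 1 − C(11,3)/C(15,3) = 58/91.
Since 'all 3 pink' ⊆ 'at least one pink', P(all 3 | at least one) = 4/455 / 58/91 = 2/145 ≈ 0.0138.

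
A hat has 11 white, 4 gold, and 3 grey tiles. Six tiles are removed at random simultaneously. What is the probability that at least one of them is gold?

Use the complement: P(at least one gold) = 1 − P(no gold).
P(none) = C(14,6)/C(18,6) = 3003/18564.
So P = 1 − 3003/18564 = 57/68 ≈ 0.8382.

57/68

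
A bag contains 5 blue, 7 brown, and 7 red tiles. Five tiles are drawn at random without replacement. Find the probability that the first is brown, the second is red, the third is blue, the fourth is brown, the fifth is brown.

Multiply the conditional probability of each draw in order, without replacement, so each draw removes one from its color and from the total.
P = (7/19) · (7/18) · (5/17) · (6/16) · (5/15) = 245/46512 ≈ 0.0053.

245/46512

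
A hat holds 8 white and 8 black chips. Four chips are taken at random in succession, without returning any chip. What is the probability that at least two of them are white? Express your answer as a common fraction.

Sum the hypergeometric tail for j = 2,…,4 white chips.
Favorable = C(8,2)·C(8,2) + C(8,3)·C(8,1) + C(8,4)·C(8,0) = 1302; total = C(16,4) = 1820.
P = 1302/1820 = 93/130 ≈ 0.7154.

93/130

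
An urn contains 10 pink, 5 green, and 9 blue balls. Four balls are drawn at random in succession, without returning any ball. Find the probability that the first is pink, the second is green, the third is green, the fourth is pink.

25/3542

Multiply the conditional probability of each draw in order, without replacement, so each draw removes one from its color and from the total.
P = (10/24) · (5/23) · (4/22) · (9/21) = 25/3542 ≈ 0.0071.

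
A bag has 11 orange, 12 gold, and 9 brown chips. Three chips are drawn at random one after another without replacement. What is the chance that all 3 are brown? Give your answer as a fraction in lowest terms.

21/1240

Unordered draws without replacement: count favorable combinations over C(32,3).
Favorable = C(11,0) · C(12,0) · C(9,3) = 84; total = C(32,3) = 4960.
P = 84/4960 = 21/1240 ≈ 0.0169.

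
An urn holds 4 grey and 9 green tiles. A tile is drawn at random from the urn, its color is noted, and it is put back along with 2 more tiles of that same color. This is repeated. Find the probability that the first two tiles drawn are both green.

After a green draw the urn holds 11 green out of 15.
P = (9/13)·(11/15) = 33/65 ≈ 0.5077.

33/65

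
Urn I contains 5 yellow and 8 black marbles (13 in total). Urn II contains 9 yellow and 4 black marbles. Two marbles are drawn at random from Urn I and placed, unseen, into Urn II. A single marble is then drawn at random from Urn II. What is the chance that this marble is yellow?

127/195

Condition on how many of the transferred marbles are yellow (from Urn I: 5 yellow of 13; then Urn II has 15 total).
  0 yellow: C(5,0)C(8,2)/C(13,2) = 14/39; then P = 9/15
  1 yellow: C(5,1)C(8,1)/C(13,2) = 20/39; then P = 10/15
  2 yellow: C(5,2)C(8,0)/C(13,2) = 5/39; then P = 11/15
P(yellow from Urn II) = 127/195 ≈ 0.6513.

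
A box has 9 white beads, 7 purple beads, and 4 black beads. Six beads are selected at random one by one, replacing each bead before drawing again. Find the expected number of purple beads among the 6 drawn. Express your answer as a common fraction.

21/10

By linearity of expectation, E[X] = Σ P(draw i is purple); each independent draw has P(purple) = 7/20.
E[X] = 6 · 7/20 = 21/10 ≈ 2.1000.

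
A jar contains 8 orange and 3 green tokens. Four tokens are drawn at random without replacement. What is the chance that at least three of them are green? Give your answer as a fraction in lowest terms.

Sum the hypergeometric tail for j = 3,…,3 green tokens.
Favorable = C(3,3)·C(8,1) = 8; total = C(11,4) = 330.
P = 8/330 = 4/165 ≈ 0.0242.

4/165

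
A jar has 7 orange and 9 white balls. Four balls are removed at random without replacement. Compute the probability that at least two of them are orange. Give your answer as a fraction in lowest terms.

Sum the hypergeometric tail for j = 2,…,4 orange balls.
Favorable = C(7,2)·C(9,2) + C(7,3)·C(9,1) + C(7,4)·C(9,0) = 1106; total = C(16,4) = 1820.
P = 1106/1820 = 79/130 ≈ 0.6077.

79/130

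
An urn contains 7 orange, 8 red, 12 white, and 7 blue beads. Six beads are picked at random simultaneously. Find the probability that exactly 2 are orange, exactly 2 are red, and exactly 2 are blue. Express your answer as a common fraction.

3087/336226

Unordered draws without replacement: count favorable combinations over C(34,6).
Favorable = C(7,2) · C(8,2) · C(12,0) · C(7,2) = 12348; total = C(34,6) = 1344904.
P = 12348/1344904 = 3087/336226 ≈ 0.0092.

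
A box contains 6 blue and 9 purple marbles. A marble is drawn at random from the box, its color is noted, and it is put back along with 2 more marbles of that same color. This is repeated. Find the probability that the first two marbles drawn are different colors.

Either purple then blue, or blue then purple; after the first draw the total is 17.
P = (9/15)·(6/17) + (6/15)·(9/17) = 36/85 ≈ 0.4235.

36/85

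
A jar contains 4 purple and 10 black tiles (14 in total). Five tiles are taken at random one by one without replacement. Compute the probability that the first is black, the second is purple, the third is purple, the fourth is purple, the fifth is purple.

Multiply the conditional probability of each draw in order, without replacement, so each draw removes one from its color and from the total.
P = (10/14) · (4/13) · (3/12) · (2/11) · (1/10) = 1/1001 ≈ 0.0010.

1/1001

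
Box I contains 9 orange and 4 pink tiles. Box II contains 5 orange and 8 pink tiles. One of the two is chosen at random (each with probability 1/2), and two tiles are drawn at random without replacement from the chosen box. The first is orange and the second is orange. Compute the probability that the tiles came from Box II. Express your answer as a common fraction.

P(E | Box I) = 6/13; P(E | Box II) = 5/39.
P(E) = 1/2·6/13 + 1/2·5/39 = 23/78.
By Bayes' rule, P(Box II | E) = 5/78 / 23/78 = 5/23 ≈ 0.2174.

5/23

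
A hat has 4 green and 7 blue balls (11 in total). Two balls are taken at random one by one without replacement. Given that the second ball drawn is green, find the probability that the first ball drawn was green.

3/10

P(first=green and the second ball drawn is green) = (4/11)·(3/10) = 6/55.
P(the second ball drawn is green) = Σ over first color = 6/55 + 14/55 = 4/11.
By Bayes, P(first=green | the second ball drawn is green) = 6/55 / 4/11 = 3/10 ≈ 0.3000.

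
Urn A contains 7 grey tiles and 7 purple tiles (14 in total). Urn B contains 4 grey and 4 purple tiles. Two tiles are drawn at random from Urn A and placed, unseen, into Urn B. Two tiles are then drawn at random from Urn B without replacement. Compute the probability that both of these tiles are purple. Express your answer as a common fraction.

Condition on how many of the transferred tiles are purple (from Urn A: 7 purple of 14; then Urn B has 10 total).
  0 purple: C(7,0)C(7,2)/C(14,2) = 3/13; then P = C(4,2)/C(10,2) = 2/15
  1 purple: C(7,1)C(7,1)/C(14,2) = 7/13; then P = C(5,2)/C(10,2) = 2/9
  2 purple: C(7,2)C(7,0)/C(14,2) = 3/13; then P = C(6,2)/C(10,2) = 1/3
P(both purple) = 133/585 ≈ 0.2274.

133/585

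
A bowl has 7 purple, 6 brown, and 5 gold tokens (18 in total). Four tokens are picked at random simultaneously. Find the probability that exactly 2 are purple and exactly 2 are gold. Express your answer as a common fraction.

7/102

Unordered draws without replacement: count favorable combinations over C(18,4).
Favorable = C(7,2) · C(6,0) · C(5,2) = 210; total = C(18,4) = 3060.
P = 210/3060 = 7/102 ≈ 0.0686.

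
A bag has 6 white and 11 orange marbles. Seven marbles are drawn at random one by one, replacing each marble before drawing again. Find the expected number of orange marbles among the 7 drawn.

By linearity of expectation, E[X] = Σ P(draw i is orange); each independent draw has P(orange) = 11/17.
E[X] = 7 · 11/17 = 77/17 ≈ 4.5294.

77/17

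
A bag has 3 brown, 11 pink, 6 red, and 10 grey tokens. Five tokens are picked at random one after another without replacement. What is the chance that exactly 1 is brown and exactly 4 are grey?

5/1131

Unordered draws without replacement: count favorable combinations over C(30,5).
Favorable = C(3,1) · C(11,0) · C(6,0) · C(10,4) = 630; total = C(30,5) = 142506.
P = 630/142506 = 5/1131 ≈ 0.0044.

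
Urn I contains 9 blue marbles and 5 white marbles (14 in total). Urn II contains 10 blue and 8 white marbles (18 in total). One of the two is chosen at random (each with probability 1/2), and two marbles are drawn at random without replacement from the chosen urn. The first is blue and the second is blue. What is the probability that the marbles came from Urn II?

P(E | Urn I) = 36/91; P(E | Urn II) = 5/17.
P(E) = 1/2·36/91 + 1/2·5/17 = 1067/3094.
By Bayes' rule, P(Urn II | E) = 5/34 / 1067/3094 = 455/1067 ≈ 0.4264.

455/1067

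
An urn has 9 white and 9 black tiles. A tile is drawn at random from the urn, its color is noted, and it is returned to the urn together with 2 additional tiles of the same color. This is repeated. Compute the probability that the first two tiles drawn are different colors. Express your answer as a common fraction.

Either white then black, or black then white; after the first draw the total is 20.
P = (9/18)·(9/20) + (9/18)·(9/20) = 9/20 ≈ 0.4500.

9/20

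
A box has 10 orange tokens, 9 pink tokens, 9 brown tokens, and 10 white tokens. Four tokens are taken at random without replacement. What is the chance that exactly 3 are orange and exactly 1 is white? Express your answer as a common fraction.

80/4921

Unordered draws without replacement: count favorable combinations over C(38,4).
Favorable = C(10,3) · C(9,0) · C(9,0) · C(10,1) = 1200; total = C(38,4) = 73815.
P = 1200/73815 = 80/4921 ≈ 0.0163.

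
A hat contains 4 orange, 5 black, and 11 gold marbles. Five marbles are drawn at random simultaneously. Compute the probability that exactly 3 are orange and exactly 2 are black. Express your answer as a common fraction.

Unordered draws without replacement: count favorable combinations over C(20,5).
Favorable = C(4,3) · C(5,2) · C(11,0) = 40; total = C(20,5) = 15504.
P = 40/15504 = 5/1938 ≈ 0.0026.

5/1938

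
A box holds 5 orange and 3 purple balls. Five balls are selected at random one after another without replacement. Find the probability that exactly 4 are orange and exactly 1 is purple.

15/56

Unordered draws without replacement: count favorable combinations over C(8,5).
Favorable = C(5,4) · C(3,1) = 15; total = C(8,5) = 56.
P = 15/56 = 15/56 ≈ 0.2679.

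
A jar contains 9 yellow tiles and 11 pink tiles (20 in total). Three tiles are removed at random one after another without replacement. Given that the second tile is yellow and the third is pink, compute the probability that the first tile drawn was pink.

5/9

P(first=pink and the second tile is yellow and the third is pink) = (11/20)·(9/19)·(10/18) = 11/76.
P(E) = Σ over first color = 11/95 + 11/76 = 99/380.
By Bayes, P(first=pink | E) = 11/76 / 99/380 = 5/9 ≈ 0.5556.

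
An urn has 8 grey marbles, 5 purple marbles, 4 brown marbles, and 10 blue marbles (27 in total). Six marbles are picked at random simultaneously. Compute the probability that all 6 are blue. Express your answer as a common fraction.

7/9867

Unordered draws without replacement: count favorable combinations over C(27,6).
Favorable = C(8,0) · C(5,0) · C(4,0) · C(10,6) = 210; total = C(27,6) = 296010.
P = 210/296010 = 7/9867 ≈ 0.0007.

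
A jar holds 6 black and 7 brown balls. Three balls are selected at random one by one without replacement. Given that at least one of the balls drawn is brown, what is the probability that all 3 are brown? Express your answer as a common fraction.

P(all 3 brown) = C(7,3)/C(13,3) = 35/286; P(at least one brown) = 1 − C(6,3)/C(13,3) = 133/143.
Since 'all 3 brown' ⊆ 'at least one brown', P(all 3 | at least one) = 35/286 / 133/143 = 5/38 ≈ 0.1316.

5/38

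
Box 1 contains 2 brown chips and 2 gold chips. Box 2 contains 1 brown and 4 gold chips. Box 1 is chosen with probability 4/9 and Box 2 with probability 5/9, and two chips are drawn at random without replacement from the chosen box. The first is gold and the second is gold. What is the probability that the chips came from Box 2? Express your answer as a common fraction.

P(E | Box 1) = 1/6; P(E | Box 2) = 3/5.
P(E) = 4/9·1/6 + 5/9·3/5 = 11/27.
By Bayes' rule, P(Box 2 | E) = 1/3 / 11/27 = 9/11 ≈ 0.8182.

9/11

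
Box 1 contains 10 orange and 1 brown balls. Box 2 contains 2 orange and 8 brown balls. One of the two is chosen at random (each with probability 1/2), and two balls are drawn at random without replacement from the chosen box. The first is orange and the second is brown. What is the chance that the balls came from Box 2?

88/133

P(E | Box 1) = 1/11; P(E | Box 2) = 8/45.
P(E) = 1/2·1/11 + 1/2·8/45 = 133/990.
By Bayes' rule, P(Box 2 | E) = 4/45 / 133/990 = 88/133 ≈ 0.6617.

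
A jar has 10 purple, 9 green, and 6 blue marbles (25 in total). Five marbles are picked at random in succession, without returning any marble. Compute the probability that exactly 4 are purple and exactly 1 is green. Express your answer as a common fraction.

Unordered draws without replacement: count favorable combinations over C(25,5).
Favorable = C(10,4) · C(9,1) · C(6,0) = 1890; total = C(25,5) = 53130.
P = 1890/53130 = 9/253 ≈ 0.0356.

9/253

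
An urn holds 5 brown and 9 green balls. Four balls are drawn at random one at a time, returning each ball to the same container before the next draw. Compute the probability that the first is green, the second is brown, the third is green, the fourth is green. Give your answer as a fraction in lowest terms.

3645/38416

Multiply the conditional probability of each draw in order, with replacement (the composition resets each draw).
P = (9/14) · (5/14) · (9/14) · (9/14) = 3645/38416 ≈ 0.0949.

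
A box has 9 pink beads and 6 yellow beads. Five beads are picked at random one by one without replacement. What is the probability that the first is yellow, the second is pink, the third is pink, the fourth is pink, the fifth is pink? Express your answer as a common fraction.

Multiply the conditional probability of each draw in order, without replacement, so each draw removes one from its color and from the total.
P = (6/15) · (9/14) · (8/13) · (7/12) · (6/11) = 36/715 ≈ 0.0503.

36/715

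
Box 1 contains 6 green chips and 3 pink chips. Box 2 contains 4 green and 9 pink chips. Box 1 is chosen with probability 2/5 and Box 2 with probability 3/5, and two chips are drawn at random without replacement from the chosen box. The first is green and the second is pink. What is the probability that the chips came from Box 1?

P(E | Box 1) = 1/4; P(E | Box 2) = 3/13.
P(E) = 2/5·1/4 + 3/5·3/13 = 31/130.
By Bayes' rule, P(Box 1 | E) = 1/10 / 31/130 = 13/31 ≈ 0.4194.

13/31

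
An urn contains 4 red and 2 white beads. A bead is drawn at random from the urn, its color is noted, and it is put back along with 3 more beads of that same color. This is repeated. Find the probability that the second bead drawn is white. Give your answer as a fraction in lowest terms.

1/3

Condition on the first draw. If first is white (prob 2/6), second-white has prob (5)/(9); if not (prob 4/6), it has prob 2/(9).
P = (2/6)·(5/9) + (4/6)·(2/9) = 1/3 ≈ 0.3333.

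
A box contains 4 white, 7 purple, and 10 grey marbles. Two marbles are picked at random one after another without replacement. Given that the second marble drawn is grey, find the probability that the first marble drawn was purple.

P(first=purple and the second marble drawn is grey) = (7/21)·(10/20) = 1/6.
P(the second marble drawn is grey) = Σ over first color = 2/21 + 1/6 + 3/14 = 10/21.
By Bayes, P(first=purple | the second marble drawn is grey) = 1/6 / 10/21 = 7/20 ≈ 0.3500.

7/20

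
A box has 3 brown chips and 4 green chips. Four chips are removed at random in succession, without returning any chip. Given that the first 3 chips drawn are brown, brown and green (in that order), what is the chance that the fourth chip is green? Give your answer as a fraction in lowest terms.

3/4

After removing 2 brown, 1 green, the box has 3 green out of 4 remaining.
P(fourth is green | given) = 3/4 ≈ 0.7500.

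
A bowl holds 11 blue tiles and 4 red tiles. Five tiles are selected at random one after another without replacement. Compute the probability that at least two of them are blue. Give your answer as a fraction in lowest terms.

Sum the hypergeometric tail for j = 2,…,5 blue tiles.
Favorable = C(11,2)·C(4,3) + C(11,3)·C(4,2) + C(11,4)·C(4,1) + C(11,5)·C(4,0) = 2992; total = C(15,5) = 3003.
P = 2992/3003 = 272/273 ≈ 0.9963.

272/273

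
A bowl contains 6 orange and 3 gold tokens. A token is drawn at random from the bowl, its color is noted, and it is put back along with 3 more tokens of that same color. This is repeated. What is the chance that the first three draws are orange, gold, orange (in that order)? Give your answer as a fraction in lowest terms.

Track the composition after each reinforcement of +3.
P = (6/9) · (3/12) · (9/15) = 1/10 ≈ 0.1000.

1/10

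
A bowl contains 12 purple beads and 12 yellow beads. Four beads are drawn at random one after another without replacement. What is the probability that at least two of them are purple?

227/322

Sum the hypergeometric tail for j = 2,…,4 purple beads.
Favorable = C(12,2)·C(12,2) + C(12,3)·C(12,1) + C(12,4)·C(12,0) = 7491; total = C(24,4) = 10626.
P = 7491/10626 = 227/322 ≈ 0.7050.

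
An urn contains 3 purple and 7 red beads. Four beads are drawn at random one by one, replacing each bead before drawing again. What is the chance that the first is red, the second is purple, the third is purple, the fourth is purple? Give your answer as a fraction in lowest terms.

Multiply the conditional probability of each draw in order, with replacement (the composition resets each draw).
P = (7/10) · (3/10) · (3/10) · (3/10) = 189/10000 ≈ 0.0189.

189/10000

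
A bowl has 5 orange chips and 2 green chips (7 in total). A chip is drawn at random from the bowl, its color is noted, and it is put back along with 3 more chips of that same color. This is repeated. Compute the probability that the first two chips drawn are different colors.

Either orange then green, or green then orange; after the first draw the total is 10.
P = (5/7)·(2/10) + (2/7)·(5/10) = 2/7 ≈ 0.2857.

2/7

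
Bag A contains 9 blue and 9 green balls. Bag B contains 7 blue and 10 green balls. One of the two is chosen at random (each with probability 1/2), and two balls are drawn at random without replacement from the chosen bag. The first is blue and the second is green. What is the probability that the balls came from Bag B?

35/71

P(E | Bag A) = 9/34; P(E | Bag B) = 35/136.
P(E) = 1/2·9/34 + 1/2·35/136 = 71/272.
By Bayes' rule, P(Bag B | E) = 35/272 / 71/272 = 35/71 ≈ 0.4930.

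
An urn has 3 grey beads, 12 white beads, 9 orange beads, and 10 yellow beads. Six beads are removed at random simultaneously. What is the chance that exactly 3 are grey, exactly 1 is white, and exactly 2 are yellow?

Unordered draws without replacement: count favorable combinations over C(34,6).
Favorable = C(3,3) · C(12,1) · C(9,0) · C(10,2) = 540; total = C(34,6) = 1344904.
P = 540/1344904 = 135/336226 ≈ 0.0004.

135/336226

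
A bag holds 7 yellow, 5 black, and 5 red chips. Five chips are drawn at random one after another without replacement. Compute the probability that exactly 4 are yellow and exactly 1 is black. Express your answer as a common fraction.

25/884

Unordered draws without replacement: count favorable combinations over C(17,5).
Favorable = C(7,4) · C(5,1) · C(5,0) = 175; total = C(17,5) = 6188.
P = 175/6188 = 25/884 ≈ 0.0283.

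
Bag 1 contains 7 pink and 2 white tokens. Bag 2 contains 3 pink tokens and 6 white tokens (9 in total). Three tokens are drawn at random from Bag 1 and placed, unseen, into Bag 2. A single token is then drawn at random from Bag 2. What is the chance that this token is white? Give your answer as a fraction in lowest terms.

Condition on how many of the transferred tokens are white (from Bag 1: 2 white of 9; then Bag 2 has 12 total).
  0 white: C(2,0)C(7,3)/C(9,3) = 5/12; then P = 6/12
  1 white: C(2,1)C(7,2)/C(9,3) = 1/2; then P = 7/12
  2 white: C(2,2)C(7,1)/C(9,3) = 1/12; then P = 8/12
P(white from Bag 2) = 5/9 ≈ 0.5556.

5/9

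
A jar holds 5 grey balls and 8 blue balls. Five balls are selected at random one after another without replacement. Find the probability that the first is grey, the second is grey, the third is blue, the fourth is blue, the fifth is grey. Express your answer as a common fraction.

Multiply the conditional probability of each draw in order, without replacement, so each draw removes one from its color and from the total.
P = (5/13) · (4/12) · (8/11) · (7/10) · (3/9) = 28/1287 ≈ 0.0218.

28/1287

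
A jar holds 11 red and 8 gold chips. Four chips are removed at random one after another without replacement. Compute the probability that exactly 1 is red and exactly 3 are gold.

154/969

Unordered draws without replacement: count favorable combinations over C(19,4).
Favorable = C(11,1) · C(8,3) = 616; total = C(19,4) = 3876.
P = 616/3876 = 154/969 ≈ 0.1589.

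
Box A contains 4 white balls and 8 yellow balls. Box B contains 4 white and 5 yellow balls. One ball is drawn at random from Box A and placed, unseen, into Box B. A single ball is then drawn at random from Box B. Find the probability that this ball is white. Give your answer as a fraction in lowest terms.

Condition on how many of the transferred balls are white (from Box A: 4 white of 12; then Box B has 10 total).
  0 white: C(4,0)C(8,1)/C(12,1) = 2/3; then P = 4/10
  1 white: C(4,1)C(8,0)/C(12,1) = 1/3; then P = 5/10
P(white from Box B) = 13/30 ≈ 0.4333.

13/30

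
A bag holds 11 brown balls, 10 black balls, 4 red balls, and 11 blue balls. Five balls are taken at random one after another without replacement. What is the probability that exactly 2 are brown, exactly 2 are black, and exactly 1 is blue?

Unordered draws without replacement: count favorable combinations over C(36,5).
Favorable = C(11,2) · C(10,2) · C(4,0) · C(11,1) = 27225; total = C(36,5) = 376992.
P = 27225/376992 = 275/3808 ≈ 0.0722.

275/3808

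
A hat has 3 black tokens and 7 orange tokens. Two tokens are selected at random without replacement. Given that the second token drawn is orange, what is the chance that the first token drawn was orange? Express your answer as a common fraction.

2/3

P(first=orange and the second token drawn is orange) = (7/10)·(6/9) = 7/15.
P(the second token drawn is orange) = Σ over first color = 7/30 + 7/15 = 7/10.
By Bayes, P(first=orange | the second token drawn is orange) = 7/15 / 7/10 = 2/3 ≈ 0.6667.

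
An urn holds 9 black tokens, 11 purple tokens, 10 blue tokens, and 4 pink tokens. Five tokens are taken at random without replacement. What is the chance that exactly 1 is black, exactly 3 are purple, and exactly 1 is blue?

Unordered draws without replacement: count favorable combinations over C(34,5).
Favorable = C(9,1) · C(11,3) · C(10,1) · C(4,0) = 14850; total = C(34,5) = 278256.
P = 14850/278256 = 225/4216 ≈ 0.0534.

225/4216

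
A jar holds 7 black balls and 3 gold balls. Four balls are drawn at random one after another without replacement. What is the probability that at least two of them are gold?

Sum the hypergeometric tail for j = 2,…,3 gold balls.
Favorable = C(3,2)·C(7,2) + C(3,3)·C(7,1) = 70; total = C(10,4) = 210.
P = 70/210 = 1/3 ≈ 0.3333.

1/3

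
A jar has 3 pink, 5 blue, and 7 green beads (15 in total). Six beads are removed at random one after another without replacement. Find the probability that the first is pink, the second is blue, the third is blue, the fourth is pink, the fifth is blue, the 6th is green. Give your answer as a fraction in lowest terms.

1/1430

Multiply the conditional probability of each draw in order, without replacement, so each draw removes one from its color and from the total.
P = (3/15) · (5/14) · (4/13) · (2/12) · (3/11) · (7/10) = 1/1430 ≈ 0.0007.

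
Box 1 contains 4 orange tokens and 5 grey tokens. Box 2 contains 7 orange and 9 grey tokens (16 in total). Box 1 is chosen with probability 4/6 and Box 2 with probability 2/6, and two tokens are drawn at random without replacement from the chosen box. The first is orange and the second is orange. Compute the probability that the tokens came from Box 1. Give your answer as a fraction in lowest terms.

P(E | Box 1) = 1/6; P(E | Box 2) = 7/40.
P(E) = 2/3·1/6 + 1/3·7/40 = 61/360.
By Bayes' rule, P(Box 1 | E) = 1/9 / 61/360 = 40/61 ≈ 0.6557.

40/61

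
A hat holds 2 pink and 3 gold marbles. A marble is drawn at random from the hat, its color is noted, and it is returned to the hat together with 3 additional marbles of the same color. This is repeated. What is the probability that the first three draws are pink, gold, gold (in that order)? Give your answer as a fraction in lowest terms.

Track the composition after each reinforcement of +3.
P = (2/5) · (3/8) · (6/11) = 9/110 ≈ 0.0818.

9/110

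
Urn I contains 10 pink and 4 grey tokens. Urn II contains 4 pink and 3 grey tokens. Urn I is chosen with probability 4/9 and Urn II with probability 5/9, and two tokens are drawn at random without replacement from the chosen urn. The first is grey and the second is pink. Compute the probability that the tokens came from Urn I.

8/21

P(E | Urn I) = 20/91; P(E | Urn II) = 2/7.
P(E) = 4/9·20/91 + 5/9·2/7 = 10/39.
By Bayes' rule, P(Urn I | E) = 80/819 / 10/39 = 8/21 ≈ 0.3810.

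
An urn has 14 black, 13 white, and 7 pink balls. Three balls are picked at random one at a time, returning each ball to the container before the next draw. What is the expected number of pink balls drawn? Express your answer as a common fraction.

21/34

By linearity of expectation, E[X] = Σ P(draw i is pink); each independent draw has P(pink) = 7/34.
E[X] = 3 · 7/34 = 21/34 ≈ 0.6176.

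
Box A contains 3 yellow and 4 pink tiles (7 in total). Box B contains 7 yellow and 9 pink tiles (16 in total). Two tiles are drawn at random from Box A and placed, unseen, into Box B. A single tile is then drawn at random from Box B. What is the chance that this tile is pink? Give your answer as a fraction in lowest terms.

71/126

Condition on how many of the transferred tiles are pink (from Box A: 4 pink of 7; then Box B has 18 total).
  0 pink: C(4,0)C(3,2)/C(7,2) = 1/7; then P = 9/18
  1 pink: C(4,1)C(3,1)/C(7,2) = 4/7; then P = 10/18
  2 pink: C(4,2)C(3,0)/C(7,2) = 2/7; then P = 11/18
P(pink from Box B) = 71/126 ≈ 0.5635.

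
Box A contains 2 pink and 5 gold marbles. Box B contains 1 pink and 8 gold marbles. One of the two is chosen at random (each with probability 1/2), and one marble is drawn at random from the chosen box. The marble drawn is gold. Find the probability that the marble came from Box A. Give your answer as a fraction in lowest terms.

45/101

P(gold | Box A) = 5/7; P(gold | Box B) = 8/9.
P(gold) = 1/2·5/7 + 1/2·8/9 = 101/126.
By Bayes' rule, P(Box A | gold) = 5/14 / 101/126 = 45/101 ≈ 0.4455.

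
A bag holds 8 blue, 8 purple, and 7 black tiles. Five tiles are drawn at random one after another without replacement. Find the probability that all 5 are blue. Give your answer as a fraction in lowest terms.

Unordered draws without replacement: count favorable combinations over C(23,5).
Favorable = C(8,5) · C(8,0) · C(7,0) = 56; total = C(23,5) = 33649.
P = 56/33649 = 8/4807 ≈ 0.0017.

8/4807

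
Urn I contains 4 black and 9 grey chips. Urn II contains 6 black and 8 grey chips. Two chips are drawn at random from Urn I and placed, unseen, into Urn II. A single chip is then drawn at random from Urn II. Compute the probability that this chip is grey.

61/104

Condition on how many of the transferred chips are grey (from Urn I: 9 grey of 13; then Urn II has 16 total).
  0 grey: C(9,0)C(4,2)/C(13,2) = 1/13; then P = 8/16
  1 grey: C(9,1)C(4,1)/C(13,2) = 6/13; then P = 9/16
  2 grey: C(9,2)C(4,0)/C(13,2) = 6/13; then P = 10/16
P(grey from Urn II) = 61/104 ≈ 0.5865.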